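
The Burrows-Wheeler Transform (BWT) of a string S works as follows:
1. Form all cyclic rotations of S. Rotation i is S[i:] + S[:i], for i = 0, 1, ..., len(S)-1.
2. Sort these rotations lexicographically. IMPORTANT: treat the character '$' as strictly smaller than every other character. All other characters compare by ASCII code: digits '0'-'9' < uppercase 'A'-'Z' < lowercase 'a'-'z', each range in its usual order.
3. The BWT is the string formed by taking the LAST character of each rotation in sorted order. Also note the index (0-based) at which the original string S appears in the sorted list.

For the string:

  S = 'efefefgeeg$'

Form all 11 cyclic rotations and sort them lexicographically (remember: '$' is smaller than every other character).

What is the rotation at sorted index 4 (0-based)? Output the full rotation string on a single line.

Answer: efgeeg$efef

Derivation:
All 11 rotations (rotation i = S[i:]+S[:i]):
  rot[0] = efefefgeeg$
  rot[1] = fefefgeeg$e
  rot[2] = efefgeeg$ef
  rot[3] = fefgeeg$efe
  rot[4] = efgeeg$efef
  rot[5] = fgeeg$efefe
  rot[6] = geeg$efefef
  rot[7] = eeg$efefefg
  rot[8] = eg$efefefge
  rot[9] = g$efefefgee
  rot[10] = $efefefgeeg
Sorted (with $ < everything):
  sorted[0] = $efefefgeeg
  sorted[1] = eeg$efefefg
  sorted[2] = efefefgeeg$
  sorted[3] = efefgeeg$ef
  sorted[4] = efgeeg$efef
  sorted[5] = eg$efefefge
  sorted[6] = fefefgeeg$e
  sorted[7] = fefgeeg$efe
  sorted[8] = fgeeg$efefe
  sorted[9] = g$efefefgee
  sorted[10] = geeg$efefef
sorted[4] = efgeeg$efef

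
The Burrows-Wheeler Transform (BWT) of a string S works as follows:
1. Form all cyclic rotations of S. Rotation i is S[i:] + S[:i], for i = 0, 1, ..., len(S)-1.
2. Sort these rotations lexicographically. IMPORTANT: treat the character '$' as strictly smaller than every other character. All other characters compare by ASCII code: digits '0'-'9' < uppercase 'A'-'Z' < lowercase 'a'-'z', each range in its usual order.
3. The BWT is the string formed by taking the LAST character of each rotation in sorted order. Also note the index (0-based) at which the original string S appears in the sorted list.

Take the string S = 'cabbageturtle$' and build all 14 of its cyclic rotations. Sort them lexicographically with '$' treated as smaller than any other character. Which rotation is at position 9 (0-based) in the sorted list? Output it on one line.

Answer: le$cabbageturt

Derivation:
All 14 rotations (rotation i = S[i:]+S[:i]):
  rot[0] = cabbageturtle$
  rot[1] = abbageturtle$c
  rot[2] = bbageturtle$ca
  rot[3] = bageturtle$cab
  rot[4] = ageturtle$cabb
  rot[5] = geturtle$cabba
  rot[6] = eturtle$cabbag
  rot[7] = turtle$cabbage
  rot[8] = urtle$cabbaget
  rot[9] = rtle$cabbagetu
  rot[10] = tle$cabbagetur
  rot[11] = le$cabbageturt
  rot[12] = e$cabbageturtl
  rot[13] = $cabbageturtle
Sorted (with $ < everything):
  sorted[0] = $cabbageturtle
  sorted[1] = abbageturtle$c
  sorted[2] = ageturtle$cabb
  sorted[3] = bageturtle$cab
  sorted[4] = bbageturtle$ca
  sorted[5] = cabbageturtle$
  sorted[6] = e$cabbageturtl
  sorted[7] = eturtle$cabbag
  sorted[8] = geturtle$cabba
  sorted[9] = le$cabbageturt
  sorted[10] = rtle$cabbagetu
  sorted[11] = tle$cabbagetur
  sorted[12] = turtle$cabbage
  sorted[13] = urtle$cabbaget
sorted[9] = le$cabbageturt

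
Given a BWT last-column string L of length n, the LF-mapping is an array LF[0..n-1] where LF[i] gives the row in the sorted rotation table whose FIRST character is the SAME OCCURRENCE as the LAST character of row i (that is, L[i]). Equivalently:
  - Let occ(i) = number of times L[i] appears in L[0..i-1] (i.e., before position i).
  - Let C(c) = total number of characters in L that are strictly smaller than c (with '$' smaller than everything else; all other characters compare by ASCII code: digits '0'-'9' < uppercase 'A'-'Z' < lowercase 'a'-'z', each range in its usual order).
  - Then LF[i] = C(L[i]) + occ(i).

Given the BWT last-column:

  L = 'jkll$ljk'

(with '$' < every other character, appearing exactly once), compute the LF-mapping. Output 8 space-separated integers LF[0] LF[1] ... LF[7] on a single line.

Answer: 1 3 5 6 0 7 2 4

Derivation:
Char counts: '$':1, 'j':2, 'k':2, 'l':3
C (first-col start): C('$')=0, C('j')=1, C('k')=3, C('l')=5
L[0]='j': occ=0, LF[0]=C('j')+0=1+0=1
L[1]='k': occ=0, LF[1]=C('k')+0=3+0=3
L[2]='l': occ=0, LF[2]=C('l')+0=5+0=5
L[3]='l': occ=1, LF[3]=C('l')+1=5+1=6
L[4]='$': occ=0, LF[4]=C('$')+0=0+0=0
L[5]='l': occ=2, LF[5]=C('l')+2=5+2=7
L[6]='j': occ=1, LF[6]=C('j')+1=1+1=2
L[7]='k': occ=1, LF[7]=C('k')+1=3+1=4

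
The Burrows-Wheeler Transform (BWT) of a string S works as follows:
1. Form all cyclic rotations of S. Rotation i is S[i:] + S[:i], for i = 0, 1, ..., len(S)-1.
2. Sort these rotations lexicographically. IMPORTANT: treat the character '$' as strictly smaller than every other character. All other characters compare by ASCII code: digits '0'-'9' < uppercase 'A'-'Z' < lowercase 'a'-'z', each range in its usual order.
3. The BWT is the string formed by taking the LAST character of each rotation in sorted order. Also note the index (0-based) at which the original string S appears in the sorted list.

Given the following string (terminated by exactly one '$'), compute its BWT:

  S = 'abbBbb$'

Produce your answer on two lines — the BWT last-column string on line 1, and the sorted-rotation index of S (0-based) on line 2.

Answer: bb$bbBa
2

Derivation:
All 7 rotations (rotation i = S[i:]+S[:i]):
  rot[0] = abbBbb$
  rot[1] = bbBbb$a
  rot[2] = bBbb$ab
  rot[3] = Bbb$abb
  rot[4] = bb$abbB
  rot[5] = b$abbBb
  rot[6] = $abbBbb
Sorted (with $ < everything):
  sorted[0] = $abbBbb  (last char: 'b')
  sorted[1] = Bbb$abb  (last char: 'b')
  sorted[2] = abbBbb$  (last char: '$')
  sorted[3] = b$abbBb  (last char: 'b')
  sorted[4] = bBbb$ab  (last char: 'b')
  sorted[5] = bb$abbB  (last char: 'B')
  sorted[6] = bbBbb$a  (last char: 'a')
Last column: bb$bbBa
Original string S is at sorted index 2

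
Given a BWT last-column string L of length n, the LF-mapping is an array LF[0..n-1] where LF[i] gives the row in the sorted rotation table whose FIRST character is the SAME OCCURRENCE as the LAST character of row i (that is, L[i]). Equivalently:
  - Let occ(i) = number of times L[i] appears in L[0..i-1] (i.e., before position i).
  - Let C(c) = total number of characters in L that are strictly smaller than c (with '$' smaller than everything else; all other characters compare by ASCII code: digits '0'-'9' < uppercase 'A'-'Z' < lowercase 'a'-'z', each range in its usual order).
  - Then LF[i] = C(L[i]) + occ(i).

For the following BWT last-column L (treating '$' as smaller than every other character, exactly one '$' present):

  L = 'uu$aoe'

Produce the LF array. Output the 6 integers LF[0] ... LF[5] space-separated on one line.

Char counts: '$':1, 'a':1, 'e':1, 'o':1, 'u':2
C (first-col start): C('$')=0, C('a')=1, C('e')=2, C('o')=3, C('u')=4
L[0]='u': occ=0, LF[0]=C('u')+0=4+0=4
L[1]='u': occ=1, LF[1]=C('u')+1=4+1=5
L[2]='$': occ=0, LF[2]=C('$')+0=0+0=0
L[3]='a': occ=0, LF[3]=C('a')+0=1+0=1
L[4]='o': occ=0, LF[4]=C('o')+0=3+0=3
L[5]='e': occ=0, LF[5]=C('e')+0=2+0=2

Answer: 4 5 0 1 3 2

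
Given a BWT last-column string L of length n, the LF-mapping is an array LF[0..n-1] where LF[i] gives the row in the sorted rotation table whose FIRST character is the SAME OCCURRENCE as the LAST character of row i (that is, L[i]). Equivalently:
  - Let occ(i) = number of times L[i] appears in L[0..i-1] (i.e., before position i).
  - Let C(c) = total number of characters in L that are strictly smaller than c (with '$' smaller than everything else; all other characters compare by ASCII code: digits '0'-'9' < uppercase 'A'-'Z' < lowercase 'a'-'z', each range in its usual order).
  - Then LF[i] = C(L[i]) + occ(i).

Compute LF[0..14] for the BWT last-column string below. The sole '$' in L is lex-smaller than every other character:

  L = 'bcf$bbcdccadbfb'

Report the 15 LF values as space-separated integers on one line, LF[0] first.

Char counts: '$':1, 'a':1, 'b':5, 'c':4, 'd':2, 'f':2
C (first-col start): C('$')=0, C('a')=1, C('b')=2, C('c')=7, C('d')=11, C('f')=13
L[0]='b': occ=0, LF[0]=C('b')+0=2+0=2
L[1]='c': occ=0, LF[1]=C('c')+0=7+0=7
L[2]='f': occ=0, LF[2]=C('f')+0=13+0=13
L[3]='$': occ=0, LF[3]=C('$')+0=0+0=0
L[4]='b': occ=1, LF[4]=C('b')+1=2+1=3
L[5]='b': occ=2, LF[5]=C('b')+2=2+2=4
L[6]='c': occ=1, LF[6]=C('c')+1=7+1=8
L[7]='d': occ=0, LF[7]=C('d')+0=11+0=11
L[8]='c': occ=2, LF[8]=C('c')+2=7+2=9
L[9]='c': occ=3, LF[9]=C('c')+3=7+3=10
L[10]='a': occ=0, LF[10]=C('a')+0=1+0=1
L[11]='d': occ=1, LF[11]=C('d')+1=11+1=12
L[12]='b': occ=3, LF[12]=C('b')+3=2+3=5
L[13]='f': occ=1, LF[13]=C('f')+1=13+1=14
L[14]='b': occ=4, LF[14]=C('b')+4=2+4=6

Answer: 2 7 13 0 3 4 8 11 9 10 1 12 5 14 6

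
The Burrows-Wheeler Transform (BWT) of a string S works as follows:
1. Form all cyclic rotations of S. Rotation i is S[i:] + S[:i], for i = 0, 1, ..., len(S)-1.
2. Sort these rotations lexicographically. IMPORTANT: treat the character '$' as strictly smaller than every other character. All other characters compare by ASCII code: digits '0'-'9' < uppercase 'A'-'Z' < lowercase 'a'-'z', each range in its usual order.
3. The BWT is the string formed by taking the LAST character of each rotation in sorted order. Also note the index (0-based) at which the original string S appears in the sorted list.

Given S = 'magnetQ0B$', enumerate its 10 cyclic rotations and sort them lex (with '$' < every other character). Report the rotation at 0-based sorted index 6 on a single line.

All 10 rotations (rotation i = S[i:]+S[:i]):
  rot[0] = magnetQ0B$
  rot[1] = agnetQ0B$m
  rot[2] = gnetQ0B$ma
  rot[3] = netQ0B$mag
  rot[4] = etQ0B$magn
  rot[5] = tQ0B$magne
  rot[6] = Q0B$magnet
  rot[7] = 0B$magnetQ
  rot[8] = B$magnetQ0
  rot[9] = $magnetQ0B
Sorted (with $ < everything):
  sorted[0] = $magnetQ0B
  sorted[1] = 0B$magnetQ
  sorted[2] = B$magnetQ0
  sorted[3] = Q0B$magnet
  sorted[4] = agnetQ0B$m
  sorted[5] = etQ0B$magn
  sorted[6] = gnetQ0B$ma
  sorted[7] = magnetQ0B$
  sorted[8] = netQ0B$mag
  sorted[9] = tQ0B$magne
sorted[6] = gnetQ0B$ma

Answer: gnetQ0B$ma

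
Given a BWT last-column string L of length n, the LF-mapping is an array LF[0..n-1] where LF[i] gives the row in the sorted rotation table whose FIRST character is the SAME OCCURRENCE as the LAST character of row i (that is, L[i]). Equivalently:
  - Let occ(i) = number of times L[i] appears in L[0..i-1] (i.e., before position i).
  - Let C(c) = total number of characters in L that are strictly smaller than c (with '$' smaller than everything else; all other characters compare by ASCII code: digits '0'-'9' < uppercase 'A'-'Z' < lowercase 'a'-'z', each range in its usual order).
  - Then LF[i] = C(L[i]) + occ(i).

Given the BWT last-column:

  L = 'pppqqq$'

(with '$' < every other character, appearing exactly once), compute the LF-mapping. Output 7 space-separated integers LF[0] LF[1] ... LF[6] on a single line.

Answer: 1 2 3 4 5 6 0

Derivation:
Char counts: '$':1, 'p':3, 'q':3
C (first-col start): C('$')=0, C('p')=1, C('q')=4
L[0]='p': occ=0, LF[0]=C('p')+0=1+0=1
L[1]='p': occ=1, LF[1]=C('p')+1=1+1=2
L[2]='p': occ=2, LF[2]=C('p')+2=1+2=3
L[3]='q': occ=0, LF[3]=C('q')+0=4+0=4
L[4]='q': occ=1, LF[4]=C('q')+1=4+1=5
L[5]='q': occ=2, LF[5]=C('q')+2=4+2=6
L[6]='$': occ=0, LF[6]=C('$')+0=0+0=0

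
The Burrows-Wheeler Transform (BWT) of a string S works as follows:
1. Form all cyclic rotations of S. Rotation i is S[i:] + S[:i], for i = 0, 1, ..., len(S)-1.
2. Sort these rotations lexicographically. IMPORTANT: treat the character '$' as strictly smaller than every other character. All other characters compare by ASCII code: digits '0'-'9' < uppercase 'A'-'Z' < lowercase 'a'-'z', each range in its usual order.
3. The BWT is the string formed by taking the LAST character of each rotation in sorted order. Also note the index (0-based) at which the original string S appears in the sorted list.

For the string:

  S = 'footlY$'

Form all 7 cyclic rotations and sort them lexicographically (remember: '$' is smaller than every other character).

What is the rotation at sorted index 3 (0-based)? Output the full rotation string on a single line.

Answer: lY$foot

Derivation:
All 7 rotations (rotation i = S[i:]+S[:i]):
  rot[0] = footlY$
  rot[1] = ootlY$f
  rot[2] = otlY$fo
  rot[3] = tlY$foo
  rot[4] = lY$foot
  rot[5] = Y$footl
  rot[6] = $footlY
Sorted (with $ < everything):
  sorted[0] = $footlY
  sorted[1] = Y$footl
  sorted[2] = footlY$
  sorted[3] = lY$foot
  sorted[4] = ootlY$f
  sorted[5] = otlY$fo
  sorted[6] = tlY$foo
sorted[3] = lY$foot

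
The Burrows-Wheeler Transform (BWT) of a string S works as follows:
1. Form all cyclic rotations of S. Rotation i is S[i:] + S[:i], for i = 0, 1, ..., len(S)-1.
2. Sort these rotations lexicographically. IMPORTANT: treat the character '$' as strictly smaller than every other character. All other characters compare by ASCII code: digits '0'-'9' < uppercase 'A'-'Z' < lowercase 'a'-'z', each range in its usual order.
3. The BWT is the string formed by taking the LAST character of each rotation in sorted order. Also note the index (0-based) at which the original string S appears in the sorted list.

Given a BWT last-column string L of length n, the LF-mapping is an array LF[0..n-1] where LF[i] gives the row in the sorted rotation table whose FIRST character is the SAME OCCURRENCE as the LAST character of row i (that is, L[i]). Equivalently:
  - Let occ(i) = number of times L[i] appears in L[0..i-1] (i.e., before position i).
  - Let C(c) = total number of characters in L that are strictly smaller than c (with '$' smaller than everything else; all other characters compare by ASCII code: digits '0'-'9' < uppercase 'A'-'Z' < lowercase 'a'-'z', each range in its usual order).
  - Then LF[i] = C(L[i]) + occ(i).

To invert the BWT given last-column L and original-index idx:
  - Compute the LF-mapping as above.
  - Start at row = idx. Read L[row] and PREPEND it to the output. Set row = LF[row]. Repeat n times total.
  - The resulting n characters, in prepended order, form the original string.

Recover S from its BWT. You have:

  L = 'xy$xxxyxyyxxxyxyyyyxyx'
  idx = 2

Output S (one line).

Answer: xxxxxxyyyyyxxyyyxyxyx$

Derivation:
LF mapping: 1 12 0 2 3 4 13 5 14 15 6 7 8 16 9 17 18 19 20 10 21 11
Walk LF starting at row 2, prepending L[row]:
  step 1: row=2, L[2]='$', prepend. Next row=LF[2]=0
  step 2: row=0, L[0]='x', prepend. Next row=LF[0]=1
  step 3: row=1, L[1]='y', prepend. Next row=LF[1]=12
  step 4: row=12, L[12]='x', prepend. Next row=LF[12]=8
  step 5: row=8, L[8]='y', prepend. Next row=LF[8]=14
  step 6: row=14, L[14]='x', prepend. Next row=LF[14]=9
  step 7: row=9, L[9]='y', prepend. Next row=LF[9]=15
  step 8: row=15, L[15]='y', prepend. Next row=LF[15]=17
  step 9: row=17, L[17]='y', prepend. Next row=LF[17]=19
  step 10: row=19, L[19]='x', prepend. Next row=LF[19]=10
  step 11: row=10, L[10]='x', prepend. Next row=LF[10]=6
  step 12: row=6, L[6]='y', prepend. Next row=LF[6]=13
  step 13: row=13, L[13]='y', prepend. Next row=LF[13]=16
  step 14: row=16, L[16]='y', prepend. Next row=LF[16]=18
  step 15: row=18, L[18]='y', prepend. Next row=LF[18]=20
  step 16: row=20, L[20]='y', prepend. Next row=LF[20]=21
  step 17: row=21, L[21]='x', prepend. Next row=LF[21]=11
  step 18: row=11, L[11]='x', prepend. Next row=LF[11]=7
  step 19: row=7, L[7]='x', prepend. Next row=LF[7]=5
  step 20: row=5, L[5]='x', prepend. Next row=LF[5]=4
  step 21: row=4, L[4]='x', prepend. Next row=LF[4]=3
  step 22: row=3, L[3]='x', prepend. Next row=LF[3]=2
Reversed output: xxxxxxyyyyyxxyyyxyxyx$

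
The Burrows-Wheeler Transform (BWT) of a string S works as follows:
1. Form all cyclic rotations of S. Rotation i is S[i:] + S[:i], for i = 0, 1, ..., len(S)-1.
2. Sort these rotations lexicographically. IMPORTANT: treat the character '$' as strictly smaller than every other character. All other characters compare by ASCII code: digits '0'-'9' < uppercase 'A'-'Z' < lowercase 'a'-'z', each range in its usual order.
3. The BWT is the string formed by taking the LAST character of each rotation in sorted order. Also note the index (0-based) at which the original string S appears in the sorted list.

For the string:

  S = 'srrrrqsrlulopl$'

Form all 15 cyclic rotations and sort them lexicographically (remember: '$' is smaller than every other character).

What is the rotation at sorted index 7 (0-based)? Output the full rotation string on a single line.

All 15 rotations (rotation i = S[i:]+S[:i]):
  rot[0] = srrrrqsrlulopl$
  rot[1] = rrrrqsrlulopl$s
  rot[2] = rrrqsrlulopl$sr
  rot[3] = rrqsrlulopl$srr
  rot[4] = rqsrlulopl$srrr
  rot[5] = qsrlulopl$srrrr
  rot[6] = srlulopl$srrrrq
  rot[7] = rlulopl$srrrrqs
  rot[8] = lulopl$srrrrqsr
  rot[9] = ulopl$srrrrqsrl
  rot[10] = lopl$srrrrqsrlu
  rot[11] = opl$srrrrqsrlul
  rot[12] = pl$srrrrqsrlulo
  rot[13] = l$srrrrqsrlulop
  rot[14] = $srrrrqsrlulopl
Sorted (with $ < everything):
  sorted[0] = $srrrrqsrlulopl
  sorted[1] = l$srrrrqsrlulop
  sorted[2] = lopl$srrrrqsrlu
  sorted[3] = lulopl$srrrrqsr
  sorted[4] = opl$srrrrqsrlul
  sorted[5] = pl$srrrrqsrlulo
  sorted[6] = qsrlulopl$srrrr
  sorted[7] = rlulopl$srrrrqs
  sorted[8] = rqsrlulopl$srrr
  sorted[9] = rrqsrlulopl$srr
  sorted[10] = rrrqsrlulopl$sr
  sorted[11] = rrrrqsrlulopl$s
  sorted[12] = srlulopl$srrrrq
  sorted[13] = srrrrqsrlulopl$
  sorted[14] = ulopl$srrrrqsrl
sorted[7] = rlulopl$srrrrqs

Answer: rlulopl$srrrrqs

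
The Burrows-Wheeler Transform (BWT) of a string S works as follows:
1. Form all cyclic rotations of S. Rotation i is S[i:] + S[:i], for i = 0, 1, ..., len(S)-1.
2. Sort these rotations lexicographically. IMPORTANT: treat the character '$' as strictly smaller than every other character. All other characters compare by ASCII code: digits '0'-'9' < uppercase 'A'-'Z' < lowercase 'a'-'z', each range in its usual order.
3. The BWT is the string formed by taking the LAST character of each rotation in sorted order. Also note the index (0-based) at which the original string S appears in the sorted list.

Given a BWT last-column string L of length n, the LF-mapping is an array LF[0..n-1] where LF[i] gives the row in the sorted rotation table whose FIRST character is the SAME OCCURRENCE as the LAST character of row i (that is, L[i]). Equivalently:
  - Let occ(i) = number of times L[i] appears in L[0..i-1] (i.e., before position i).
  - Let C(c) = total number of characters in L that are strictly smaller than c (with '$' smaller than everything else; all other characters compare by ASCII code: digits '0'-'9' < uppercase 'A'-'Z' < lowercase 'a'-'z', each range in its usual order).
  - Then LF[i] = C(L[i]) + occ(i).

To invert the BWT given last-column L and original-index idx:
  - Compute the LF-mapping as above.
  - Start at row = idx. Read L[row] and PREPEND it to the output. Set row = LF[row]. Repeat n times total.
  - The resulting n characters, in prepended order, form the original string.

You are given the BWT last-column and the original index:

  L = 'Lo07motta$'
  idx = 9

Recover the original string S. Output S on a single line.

LF mapping: 3 6 1 2 5 7 8 9 4 0
Walk LF starting at row 9, prepending L[row]:
  step 1: row=9, L[9]='$', prepend. Next row=LF[9]=0
  step 2: row=0, L[0]='L', prepend. Next row=LF[0]=3
  step 3: row=3, L[3]='7', prepend. Next row=LF[3]=2
  step 4: row=2, L[2]='0', prepend. Next row=LF[2]=1
  step 5: row=1, L[1]='o', prepend. Next row=LF[1]=6
  step 6: row=6, L[6]='t', prepend. Next row=LF[6]=8
  step 7: row=8, L[8]='a', prepend. Next row=LF[8]=4
  step 8: row=4, L[4]='m', prepend. Next row=LF[4]=5
  step 9: row=5, L[5]='o', prepend. Next row=LF[5]=7
  step 10: row=7, L[7]='t', prepend. Next row=LF[7]=9
Reversed output: tomato07L$

Answer: tomato07L$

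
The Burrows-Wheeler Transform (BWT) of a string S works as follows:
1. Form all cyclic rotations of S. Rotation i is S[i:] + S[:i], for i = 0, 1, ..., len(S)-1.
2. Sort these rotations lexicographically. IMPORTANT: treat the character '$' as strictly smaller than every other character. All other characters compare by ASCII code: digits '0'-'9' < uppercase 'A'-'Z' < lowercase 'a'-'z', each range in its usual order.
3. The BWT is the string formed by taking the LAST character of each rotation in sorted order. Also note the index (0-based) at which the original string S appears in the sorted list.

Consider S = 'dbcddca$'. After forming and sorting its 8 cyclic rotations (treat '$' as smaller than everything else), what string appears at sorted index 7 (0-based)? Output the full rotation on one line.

Answer: ddca$dbc

Derivation:
All 8 rotations (rotation i = S[i:]+S[:i]):
  rot[0] = dbcddca$
  rot[1] = bcddca$d
  rot[2] = cddca$db
  rot[3] = ddca$dbc
  rot[4] = dca$dbcd
  rot[5] = ca$dbcdd
  rot[6] = a$dbcddc
  rot[7] = $dbcddca
Sorted (with $ < everything):
  sorted[0] = $dbcddca
  sorted[1] = a$dbcddc
  sorted[2] = bcddca$d
  sorted[3] = ca$dbcdd
  sorted[4] = cddca$db
  sorted[5] = dbcddca$
  sorted[6] = dca$dbcd
  sorted[7] = ddca$dbc
sorted[7] = ddca$dbc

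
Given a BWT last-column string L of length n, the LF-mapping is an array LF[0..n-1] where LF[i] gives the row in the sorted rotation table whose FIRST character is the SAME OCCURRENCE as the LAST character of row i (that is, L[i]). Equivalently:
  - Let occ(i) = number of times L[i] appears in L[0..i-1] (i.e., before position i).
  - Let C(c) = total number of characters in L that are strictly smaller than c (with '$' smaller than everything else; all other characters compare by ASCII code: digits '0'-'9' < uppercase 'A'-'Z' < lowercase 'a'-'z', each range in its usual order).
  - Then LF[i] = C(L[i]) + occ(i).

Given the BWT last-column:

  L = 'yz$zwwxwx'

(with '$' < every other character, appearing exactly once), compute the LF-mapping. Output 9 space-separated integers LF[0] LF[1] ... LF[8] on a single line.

Char counts: '$':1, 'w':3, 'x':2, 'y':1, 'z':2
C (first-col start): C('$')=0, C('w')=1, C('x')=4, C('y')=6, C('z')=7
L[0]='y': occ=0, LF[0]=C('y')+0=6+0=6
L[1]='z': occ=0, LF[1]=C('z')+0=7+0=7
L[2]='$': occ=0, LF[2]=C('$')+0=0+0=0
L[3]='z': occ=1, LF[3]=C('z')+1=7+1=8
L[4]='w': occ=0, LF[4]=C('w')+0=1+0=1
L[5]='w': occ=1, LF[5]=C('w')+1=1+1=2
L[6]='x': occ=0, LF[6]=C('x')+0=4+0=4
L[7]='w': occ=2, LF[7]=C('w')+2=1+2=3
L[8]='x': occ=1, LF[8]=C('x')+1=4+1=5

Answer: 6 7 0 8 1 2 4 3 5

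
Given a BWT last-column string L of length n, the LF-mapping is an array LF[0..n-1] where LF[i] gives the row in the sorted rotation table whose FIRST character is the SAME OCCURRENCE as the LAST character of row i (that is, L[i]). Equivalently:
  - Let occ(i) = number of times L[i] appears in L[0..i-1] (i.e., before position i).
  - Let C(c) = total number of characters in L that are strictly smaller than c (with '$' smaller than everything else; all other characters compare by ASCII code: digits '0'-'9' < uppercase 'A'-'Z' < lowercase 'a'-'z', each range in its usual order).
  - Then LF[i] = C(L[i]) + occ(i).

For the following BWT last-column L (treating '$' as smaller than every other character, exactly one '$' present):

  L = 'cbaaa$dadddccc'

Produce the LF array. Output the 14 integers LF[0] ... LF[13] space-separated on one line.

Answer: 6 5 1 2 3 0 10 4 11 12 13 7 8 9

Derivation:
Char counts: '$':1, 'a':4, 'b':1, 'c':4, 'd':4
C (first-col start): C('$')=0, C('a')=1, C('b')=5, C('c')=6, C('d')=10
L[0]='c': occ=0, LF[0]=C('c')+0=6+0=6
L[1]='b': occ=0, LF[1]=C('b')+0=5+0=5
L[2]='a': occ=0, LF[2]=C('a')+0=1+0=1
L[3]='a': occ=1, LF[3]=C('a')+1=1+1=2
L[4]='a': occ=2, LF[4]=C('a')+2=1+2=3
L[5]='$': occ=0, LF[5]=C('$')+0=0+0=0
L[6]='d': occ=0, LF[6]=C('d')+0=10+0=10
L[7]='a': occ=3, LF[7]=C('a')+3=1+3=4
L[8]='d': occ=1, LF[8]=C('d')+1=10+1=11
L[9]='d': occ=2, LF[9]=C('d')+2=10+2=12
L[10]='d': occ=3, LF[10]=C('d')+3=10+3=13
L[11]='c': occ=1, LF[11]=C('c')+1=6+1=7
L[12]='c': occ=2, LF[12]=C('c')+2=6+2=8
L[13]='c': occ=3, LF[13]=C('c')+3=6+3=9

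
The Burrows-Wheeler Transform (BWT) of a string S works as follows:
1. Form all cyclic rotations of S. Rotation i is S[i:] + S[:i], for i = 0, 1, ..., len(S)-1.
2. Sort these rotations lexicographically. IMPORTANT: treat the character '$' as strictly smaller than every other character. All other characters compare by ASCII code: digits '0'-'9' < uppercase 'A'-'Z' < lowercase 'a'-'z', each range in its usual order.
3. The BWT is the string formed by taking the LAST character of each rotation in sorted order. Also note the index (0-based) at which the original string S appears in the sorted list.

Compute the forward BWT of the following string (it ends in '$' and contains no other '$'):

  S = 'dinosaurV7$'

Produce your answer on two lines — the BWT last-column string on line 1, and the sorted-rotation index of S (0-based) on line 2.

Answer: 7Vrs$dinuoa
4

Derivation:
All 11 rotations (rotation i = S[i:]+S[:i]):
  rot[0] = dinosaurV7$
  rot[1] = inosaurV7$d
  rot[2] = nosaurV7$di
  rot[3] = osaurV7$din
  rot[4] = saurV7$dino
  rot[5] = aurV7$dinos
  rot[6] = urV7$dinosa
  rot[7] = rV7$dinosau
  rot[8] = V7$dinosaur
  rot[9] = 7$dinosaurV
  rot[10] = $dinosaurV7
Sorted (with $ < everything):
  sorted[0] = $dinosaurV7  (last char: '7')
  sorted[1] = 7$dinosaurV  (last char: 'V')
  sorted[2] = V7$dinosaur  (last char: 'r')
  sorted[3] = aurV7$dinos  (last char: 's')
  sorted[4] = dinosaurV7$  (last char: '$')
  sorted[5] = inosaurV7$d  (last char: 'd')
  sorted[6] = nosaurV7$di  (last char: 'i')
  sorted[7] = osaurV7$din  (last char: 'n')
  sorted[8] = rV7$dinosau  (last char: 'u')
  sorted[9] = saurV7$dino  (last char: 'o')
  sorted[10] = urV7$dinosa  (last char: 'a')
Last column: 7Vrs$dinuoa
Original string S is at sorted index 4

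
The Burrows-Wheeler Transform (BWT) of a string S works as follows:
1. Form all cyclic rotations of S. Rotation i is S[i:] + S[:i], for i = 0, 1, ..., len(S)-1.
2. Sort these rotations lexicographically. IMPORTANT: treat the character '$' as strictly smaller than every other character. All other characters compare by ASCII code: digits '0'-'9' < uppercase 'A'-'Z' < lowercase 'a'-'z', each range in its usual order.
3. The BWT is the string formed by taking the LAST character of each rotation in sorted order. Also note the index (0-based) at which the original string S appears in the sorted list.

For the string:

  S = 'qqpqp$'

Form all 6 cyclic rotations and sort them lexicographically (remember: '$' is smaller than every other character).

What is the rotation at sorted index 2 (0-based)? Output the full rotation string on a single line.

Answer: pqp$qq

Derivation:
All 6 rotations (rotation i = S[i:]+S[:i]):
  rot[0] = qqpqp$
  rot[1] = qpqp$q
  rot[2] = pqp$qq
  rot[3] = qp$qqp
  rot[4] = p$qqpq
  rot[5] = $qqpqp
Sorted (with $ < everything):
  sorted[0] = $qqpqp
  sorted[1] = p$qqpq
  sorted[2] = pqp$qq
  sorted[3] = qp$qqp
  sorted[4] = qpqp$q
  sorted[5] = qqpqp$
sorted[2] = pqp$qq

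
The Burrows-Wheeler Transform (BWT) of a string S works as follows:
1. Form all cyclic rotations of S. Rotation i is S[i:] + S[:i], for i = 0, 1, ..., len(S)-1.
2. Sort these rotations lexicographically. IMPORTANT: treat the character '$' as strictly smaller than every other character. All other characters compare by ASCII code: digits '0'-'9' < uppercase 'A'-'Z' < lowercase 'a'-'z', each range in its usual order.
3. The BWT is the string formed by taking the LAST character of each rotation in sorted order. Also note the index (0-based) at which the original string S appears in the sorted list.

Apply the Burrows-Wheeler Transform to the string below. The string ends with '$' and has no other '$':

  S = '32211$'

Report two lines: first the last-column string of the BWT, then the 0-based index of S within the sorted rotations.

All 6 rotations (rotation i = S[i:]+S[:i]):
  rot[0] = 32211$
  rot[1] = 2211$3
  rot[2] = 211$32
  rot[3] = 11$322
  rot[4] = 1$3221
  rot[5] = $32211
Sorted (with $ < everything):
  sorted[0] = $32211  (last char: '1')
  sorted[1] = 1$3221  (last char: '1')
  sorted[2] = 11$322  (last char: '2')
  sorted[3] = 211$32  (last char: '2')
  sorted[4] = 2211$3  (last char: '3')
  sorted[5] = 32211$  (last char: '$')
Last column: 11223$
Original string S is at sorted index 5

Answer: 11223$
5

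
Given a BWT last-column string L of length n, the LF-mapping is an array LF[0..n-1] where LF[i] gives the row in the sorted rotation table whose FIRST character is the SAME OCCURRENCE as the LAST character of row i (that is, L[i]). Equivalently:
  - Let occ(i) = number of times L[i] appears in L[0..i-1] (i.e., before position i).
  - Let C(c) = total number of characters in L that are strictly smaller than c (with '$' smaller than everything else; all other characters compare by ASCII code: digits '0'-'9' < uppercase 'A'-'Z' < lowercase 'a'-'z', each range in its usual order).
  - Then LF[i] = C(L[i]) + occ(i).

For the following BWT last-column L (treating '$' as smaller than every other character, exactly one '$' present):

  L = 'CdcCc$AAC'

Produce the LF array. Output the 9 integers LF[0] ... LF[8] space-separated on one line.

Char counts: '$':1, 'A':2, 'C':3, 'c':2, 'd':1
C (first-col start): C('$')=0, C('A')=1, C('C')=3, C('c')=6, C('d')=8
L[0]='C': occ=0, LF[0]=C('C')+0=3+0=3
L[1]='d': occ=0, LF[1]=C('d')+0=8+0=8
L[2]='c': occ=0, LF[2]=C('c')+0=6+0=6
L[3]='C': occ=1, LF[3]=C('C')+1=3+1=4
L[4]='c': occ=1, LF[4]=C('c')+1=6+1=7
L[5]='$': occ=0, LF[5]=C('$')+0=0+0=0
L[6]='A': occ=0, LF[6]=C('A')+0=1+0=1
L[7]='A': occ=1, LF[7]=C('A')+1=1+1=2
L[8]='C': occ=2, LF[8]=C('C')+2=3+2=5

Answer: 3 8 6 4 7 0 1 2 5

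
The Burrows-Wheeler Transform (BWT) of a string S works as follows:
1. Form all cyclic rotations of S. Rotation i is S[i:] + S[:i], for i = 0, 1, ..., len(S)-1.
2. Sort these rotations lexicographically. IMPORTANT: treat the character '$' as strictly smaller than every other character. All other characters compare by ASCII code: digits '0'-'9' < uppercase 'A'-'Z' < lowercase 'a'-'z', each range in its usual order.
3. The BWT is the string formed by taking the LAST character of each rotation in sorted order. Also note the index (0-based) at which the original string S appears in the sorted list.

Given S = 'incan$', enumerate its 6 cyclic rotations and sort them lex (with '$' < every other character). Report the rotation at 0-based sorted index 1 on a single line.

All 6 rotations (rotation i = S[i:]+S[:i]):
  rot[0] = incan$
  rot[1] = ncan$i
  rot[2] = can$in
  rot[3] = an$inc
  rot[4] = n$inca
  rot[5] = $incan
Sorted (with $ < everything):
  sorted[0] = $incan
  sorted[1] = an$inc
  sorted[2] = can$in
  sorted[3] = incan$
  sorted[4] = n$inca
  sorted[5] = ncan$i
sorted[1] = an$inc

Answer: an$inc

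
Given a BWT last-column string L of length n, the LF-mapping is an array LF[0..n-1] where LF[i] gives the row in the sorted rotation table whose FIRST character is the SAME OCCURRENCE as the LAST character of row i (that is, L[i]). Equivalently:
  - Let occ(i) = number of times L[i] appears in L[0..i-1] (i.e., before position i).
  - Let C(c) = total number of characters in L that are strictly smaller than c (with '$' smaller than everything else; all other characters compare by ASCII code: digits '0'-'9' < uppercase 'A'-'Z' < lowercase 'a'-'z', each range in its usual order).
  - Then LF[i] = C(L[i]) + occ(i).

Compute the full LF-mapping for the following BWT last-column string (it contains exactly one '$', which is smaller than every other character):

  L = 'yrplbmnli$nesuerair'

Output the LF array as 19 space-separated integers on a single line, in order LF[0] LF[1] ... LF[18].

Answer: 18 13 12 7 2 9 10 8 5 0 11 3 16 17 4 14 1 6 15

Derivation:
Char counts: '$':1, 'a':1, 'b':1, 'e':2, 'i':2, 'l':2, 'm':1, 'n':2, 'p':1, 'r':3, 's':1, 'u':1, 'y':1
C (first-col start): C('$')=0, C('a')=1, C('b')=2, C('e')=3, C('i')=5, C('l')=7, C('m')=9, C('n')=10, C('p')=12, C('r')=13, C('s')=16, C('u')=17, C('y')=18
L[0]='y': occ=0, LF[0]=C('y')+0=18+0=18
L[1]='r': occ=0, LF[1]=C('r')+0=13+0=13
L[2]='p': occ=0, LF[2]=C('p')+0=12+0=12
L[3]='l': occ=0, LF[3]=C('l')+0=7+0=7
L[4]='b': occ=0, LF[4]=C('b')+0=2+0=2
L[5]='m': occ=0, LF[5]=C('m')+0=9+0=9
L[6]='n': occ=0, LF[6]=C('n')+0=10+0=10
L[7]='l': occ=1, LF[7]=C('l')+1=7+1=8
L[8]='i': occ=0, LF[8]=C('i')+0=5+0=5
L[9]='$': occ=0, LF[9]=C('$')+0=0+0=0
L[10]='n': occ=1, LF[10]=C('n')+1=10+1=11
L[11]='e': occ=0, LF[11]=C('e')+0=3+0=3
L[12]='s': occ=0, LF[12]=C('s')+0=16+0=16
L[13]='u': occ=0, LF[13]=C('u')+0=17+0=17
L[14]='e': occ=1, LF[14]=C('e')+1=3+1=4
L[15]='r': occ=1, LF[15]=C('r')+1=13+1=14
L[16]='a': occ=0, LF[16]=C('a')+0=1+0=1
L[17]='i': occ=1, LF[17]=C('i')+1=5+1=6
L[18]='r': occ=2, LF[18]=C('r')+2=13+2=15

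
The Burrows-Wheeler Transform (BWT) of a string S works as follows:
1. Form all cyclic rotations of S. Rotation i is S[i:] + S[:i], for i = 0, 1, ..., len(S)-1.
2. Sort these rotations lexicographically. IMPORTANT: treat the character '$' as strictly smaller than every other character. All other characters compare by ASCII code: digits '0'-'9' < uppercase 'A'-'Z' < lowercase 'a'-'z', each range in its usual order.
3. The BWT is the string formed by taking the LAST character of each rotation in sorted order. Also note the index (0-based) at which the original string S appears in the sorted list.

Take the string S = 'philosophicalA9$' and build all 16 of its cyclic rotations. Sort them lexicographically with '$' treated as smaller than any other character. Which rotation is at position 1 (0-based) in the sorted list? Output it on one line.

Answer: 9$philosophicalA

Derivation:
All 16 rotations (rotation i = S[i:]+S[:i]):
  rot[0] = philosophicalA9$
  rot[1] = hilosophicalA9$p
  rot[2] = ilosophicalA9$ph
  rot[3] = losophicalA9$phi
  rot[4] = osophicalA9$phil
  rot[5] = sophicalA9$philo
  rot[6] = ophicalA9$philos
  rot[7] = phicalA9$philoso
  rot[8] = hicalA9$philosop
  rot[9] = icalA9$philosoph
  rot[10] = calA9$philosophi
  rot[11] = alA9$philosophic
  rot[12] = lA9$philosophica
  rot[13] = A9$philosophical
  rot[14] = 9$philosophicalA
  rot[15] = $philosophicalA9
Sorted (with $ < everything):
  sorted[0] = $philosophicalA9
  sorted[1] = 9$philosophicalA
  sorted[2] = A9$philosophical
  sorted[3] = alA9$philosophic
  sorted[4] = calA9$philosophi
  sorted[5] = hicalA9$philosop
  sorted[6] = hilosophicalA9$p
  sorted[7] = icalA9$philosoph
  sorted[8] = ilosophicalA9$ph
  sorted[9] = lA9$philosophica
  sorted[10] = losophicalA9$phi
  sorted[11] = ophicalA9$philos
  sorted[12] = osophicalA9$phil
  sorted[13] = phicalA9$philoso
  sorted[14] = philosophicalA9$
  sorted[15] = sophicalA9$philo
sorted[1] = 9$philosophicalA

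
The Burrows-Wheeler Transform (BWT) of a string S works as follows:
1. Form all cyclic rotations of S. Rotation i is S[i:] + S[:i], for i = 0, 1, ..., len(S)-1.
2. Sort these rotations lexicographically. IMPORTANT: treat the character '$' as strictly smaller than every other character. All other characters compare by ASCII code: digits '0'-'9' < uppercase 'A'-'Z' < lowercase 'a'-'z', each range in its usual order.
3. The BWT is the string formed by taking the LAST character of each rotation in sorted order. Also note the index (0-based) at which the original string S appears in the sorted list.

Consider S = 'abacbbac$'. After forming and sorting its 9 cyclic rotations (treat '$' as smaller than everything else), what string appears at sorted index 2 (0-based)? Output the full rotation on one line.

Answer: ac$abacbb

Derivation:
All 9 rotations (rotation i = S[i:]+S[:i]):
  rot[0] = abacbbac$
  rot[1] = bacbbac$a
  rot[2] = acbbac$ab
  rot[3] = cbbac$aba
  rot[4] = bbac$abac
  rot[5] = bac$abacb
  rot[6] = ac$abacbb
  rot[7] = c$abacbba
  rot[8] = $abacbbac
Sorted (with $ < everything):
  sorted[0] = $abacbbac
  sorted[1] = abacbbac$
  sorted[2] = ac$abacbb
  sorted[3] = acbbac$ab
  sorted[4] = bac$abacb
  sorted[5] = bacbbac$a
  sorted[6] = bbac$abac
  sorted[7] = c$abacbba
  sorted[8] = cbbac$aba
sorted[2] = ac$abacbb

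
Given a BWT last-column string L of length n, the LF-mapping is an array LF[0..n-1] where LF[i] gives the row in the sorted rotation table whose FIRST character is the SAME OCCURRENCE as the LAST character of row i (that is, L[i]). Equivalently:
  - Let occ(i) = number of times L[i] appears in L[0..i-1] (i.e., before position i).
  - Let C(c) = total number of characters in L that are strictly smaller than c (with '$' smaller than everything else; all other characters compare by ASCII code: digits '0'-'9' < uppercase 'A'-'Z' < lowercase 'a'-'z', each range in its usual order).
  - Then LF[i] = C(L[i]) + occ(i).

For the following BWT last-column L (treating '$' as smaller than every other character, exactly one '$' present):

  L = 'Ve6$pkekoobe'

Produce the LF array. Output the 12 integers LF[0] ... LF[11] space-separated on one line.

Char counts: '$':1, '6':1, 'V':1, 'b':1, 'e':3, 'k':2, 'o':2, 'p':1
C (first-col start): C('$')=0, C('6')=1, C('V')=2, C('b')=3, C('e')=4, C('k')=7, C('o')=9, C('p')=11
L[0]='V': occ=0, LF[0]=C('V')+0=2+0=2
L[1]='e': occ=0, LF[1]=C('e')+0=4+0=4
L[2]='6': occ=0, LF[2]=C('6')+0=1+0=1
L[3]='$': occ=0, LF[3]=C('$')+0=0+0=0
L[4]='p': occ=0, LF[4]=C('p')+0=11+0=11
L[5]='k': occ=0, LF[5]=C('k')+0=7+0=7
L[6]='e': occ=1, LF[6]=C('e')+1=4+1=5
L[7]='k': occ=1, LF[7]=C('k')+1=7+1=8
L[8]='o': occ=0, LF[8]=C('o')+0=9+0=9
L[9]='o': occ=1, LF[9]=C('o')+1=9+1=10
L[10]='b': occ=0, LF[10]=C('b')+0=3+0=3
L[11]='e': occ=2, LF[11]=C('e')+2=4+2=6

Answer: 2 4 1 0 11 7 5 8 9 10 3 6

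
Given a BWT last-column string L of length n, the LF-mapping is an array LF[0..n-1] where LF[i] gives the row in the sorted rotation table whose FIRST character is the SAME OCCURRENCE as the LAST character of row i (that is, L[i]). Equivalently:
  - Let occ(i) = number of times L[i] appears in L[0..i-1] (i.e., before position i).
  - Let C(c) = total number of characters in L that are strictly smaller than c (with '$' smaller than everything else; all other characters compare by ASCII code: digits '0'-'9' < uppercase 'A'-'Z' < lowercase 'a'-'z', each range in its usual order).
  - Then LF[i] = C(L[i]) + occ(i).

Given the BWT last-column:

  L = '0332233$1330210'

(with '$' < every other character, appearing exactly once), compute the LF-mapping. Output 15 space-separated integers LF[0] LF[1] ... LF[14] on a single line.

Answer: 1 9 10 6 7 11 12 0 4 13 14 2 8 5 3

Derivation:
Char counts: '$':1, '0':3, '1':2, '2':3, '3':6
C (first-col start): C('$')=0, C('0')=1, C('1')=4, C('2')=6, C('3')=9
L[0]='0': occ=0, LF[0]=C('0')+0=1+0=1
L[1]='3': occ=0, LF[1]=C('3')+0=9+0=9
L[2]='3': occ=1, LF[2]=C('3')+1=9+1=10
L[3]='2': occ=0, LF[3]=C('2')+0=6+0=6
L[4]='2': occ=1, LF[4]=C('2')+1=6+1=7
L[5]='3': occ=2, LF[5]=C('3')+2=9+2=11
L[6]='3': occ=3, LF[6]=C('3')+3=9+3=12
L[7]='$': occ=0, LF[7]=C('$')+0=0+0=0
L[8]='1': occ=0, LF[8]=C('1')+0=4+0=4
L[9]='3': occ=4, LF[9]=C('3')+4=9+4=13
L[10]='3': occ=5, LF[10]=C('3')+5=9+5=14
L[11]='0': occ=1, LF[11]=C('0')+1=1+1=2
L[12]='2': occ=2, LF[12]=C('2')+2=6+2=8
L[13]='1': occ=1, LF[13]=C('1')+1=4+1=5
L[14]='0': occ=2, LF[14]=C('0')+2=1+2=3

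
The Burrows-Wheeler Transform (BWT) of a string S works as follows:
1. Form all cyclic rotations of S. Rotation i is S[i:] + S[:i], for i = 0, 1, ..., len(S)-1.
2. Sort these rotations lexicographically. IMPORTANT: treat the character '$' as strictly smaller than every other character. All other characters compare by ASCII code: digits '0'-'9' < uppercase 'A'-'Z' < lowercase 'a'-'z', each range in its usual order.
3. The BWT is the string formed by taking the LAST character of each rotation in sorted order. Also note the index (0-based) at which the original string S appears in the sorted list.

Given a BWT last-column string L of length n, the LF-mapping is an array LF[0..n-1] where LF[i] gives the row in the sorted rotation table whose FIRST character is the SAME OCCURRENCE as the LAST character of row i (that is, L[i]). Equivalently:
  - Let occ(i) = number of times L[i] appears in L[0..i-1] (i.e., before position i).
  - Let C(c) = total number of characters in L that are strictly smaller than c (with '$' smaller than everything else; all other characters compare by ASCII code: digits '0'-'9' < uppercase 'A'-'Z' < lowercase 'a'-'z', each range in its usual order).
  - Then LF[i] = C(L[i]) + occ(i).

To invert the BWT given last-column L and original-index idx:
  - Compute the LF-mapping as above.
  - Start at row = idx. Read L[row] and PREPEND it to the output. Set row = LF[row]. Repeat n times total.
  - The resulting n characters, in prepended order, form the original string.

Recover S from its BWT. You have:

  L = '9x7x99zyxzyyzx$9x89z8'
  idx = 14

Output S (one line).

LF mapping: 4 9 1 10 5 6 17 14 11 18 15 16 19 12 0 7 13 2 8 20 3
Walk LF starting at row 14, prepending L[row]:
  step 1: row=14, L[14]='$', prepend. Next row=LF[14]=0
  step 2: row=0, L[0]='9', prepend. Next row=LF[0]=4
  step 3: row=4, L[4]='9', prepend. Next row=LF[4]=5
  step 4: row=5, L[5]='9', prepend. Next row=LF[5]=6
  step 5: row=6, L[6]='z', prepend. Next row=LF[6]=17
  step 6: row=17, L[17]='8', prepend. Next row=LF[17]=2
  step 7: row=2, L[2]='7', prepend. Next row=LF[2]=1
  step 8: row=1, L[1]='x', prepend. Next row=LF[1]=9
  step 9: row=9, L[9]='z', prepend. Next row=LF[9]=18
  step 10: row=18, L[18]='9', prepend. Next row=LF[18]=8
  step 11: row=8, L[8]='x', prepend. Next row=LF[8]=11
  step 12: row=11, L[11]='y', prepend. Next row=LF[11]=16
  step 13: row=16, L[16]='x', prepend. Next row=LF[16]=13
  step 14: row=13, L[13]='x', prepend. Next row=LF[13]=12
  step 15: row=12, L[12]='z', prepend. Next row=LF[12]=19
  step 16: row=19, L[19]='z', prepend. Next row=LF[19]=20
  step 17: row=20, L[20]='8', prepend. Next row=LF[20]=3
  step 18: row=3, L[3]='x', prepend. Next row=LF[3]=10
  step 19: row=10, L[10]='y', prepend. Next row=LF[10]=15
  step 20: row=15, L[15]='9', prepend. Next row=LF[15]=7
  step 21: row=7, L[7]='y', prepend. Next row=LF[7]=14
Reversed output: y9yx8zzxxyx9zx78z999$

Answer: y9yx8zzxxyx9zx78z999$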